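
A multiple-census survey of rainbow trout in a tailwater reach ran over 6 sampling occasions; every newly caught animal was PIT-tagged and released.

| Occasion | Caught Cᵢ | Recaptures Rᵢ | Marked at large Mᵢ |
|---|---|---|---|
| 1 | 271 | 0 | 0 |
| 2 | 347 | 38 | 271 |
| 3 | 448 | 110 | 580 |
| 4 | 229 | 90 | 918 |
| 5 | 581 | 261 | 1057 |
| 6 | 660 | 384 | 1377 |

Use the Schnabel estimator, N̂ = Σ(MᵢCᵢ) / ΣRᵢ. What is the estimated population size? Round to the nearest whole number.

N ≈ 2364

Σ MᵢCᵢ = 0·271 + 271·347 + 580·448 + 918·229 + 1057·581 + 1377·660 = 0 + 94037 + 259840 + 210222 + 614117 + 908820 = 2087036
Σ Rᵢ = 0 + 38 + 110 + 90 + 261 + 384 = 883
N̂ = 2087036 / 883 ≈ 2363.6 → 2364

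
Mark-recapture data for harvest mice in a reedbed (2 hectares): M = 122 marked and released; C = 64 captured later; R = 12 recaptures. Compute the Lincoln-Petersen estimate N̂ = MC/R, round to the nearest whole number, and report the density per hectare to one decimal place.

density ≈ 325.5 harvest mice per hectare

N̂ = 122·64/12 = 7808/12 ≈ 650.7 → 651
Density = N̂ / area = 651 / 2 ≈ 325.50 → 325.5 per hectare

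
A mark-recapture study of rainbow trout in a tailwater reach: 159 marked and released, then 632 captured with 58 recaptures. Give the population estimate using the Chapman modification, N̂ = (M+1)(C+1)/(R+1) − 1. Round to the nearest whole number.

N̂ = (159+1)(632+1)/(58+1) − 1 = 160·633/59 − 1
= 101280/59 − 1 ≈ 1716.6 − 1 ≈ 1715.6 → 1716

N ≈ 1716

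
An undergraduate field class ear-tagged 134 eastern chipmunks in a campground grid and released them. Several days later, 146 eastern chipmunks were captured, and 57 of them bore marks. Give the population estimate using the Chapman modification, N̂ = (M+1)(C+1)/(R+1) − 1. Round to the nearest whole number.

N̂ = (134+1)(146+1)/(57+1) − 1 = 135·147/58 − 1
= 19845/58 − 1 ≈ 342.2 − 1 ≈ 341.2 → 341

N ≈ 341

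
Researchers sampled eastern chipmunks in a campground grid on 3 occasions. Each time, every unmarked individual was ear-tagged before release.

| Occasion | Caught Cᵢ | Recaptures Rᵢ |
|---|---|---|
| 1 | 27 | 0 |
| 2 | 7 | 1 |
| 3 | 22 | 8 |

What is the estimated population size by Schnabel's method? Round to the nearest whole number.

N ≈ 102

Marked at large before each occasion: Mᵢ = Σⱼ<ᵢ (Cⱼ − Rⱼ) → M1=0, M2=27, M3=33
Σ MᵢCᵢ = 0·27 + 27·7 + 33·22 = 0 + 189 + 726 = 915
Σ Rᵢ = 0 + 1 + 8 = 9
N̂ = 915 / 9 ≈ 101.7 → 102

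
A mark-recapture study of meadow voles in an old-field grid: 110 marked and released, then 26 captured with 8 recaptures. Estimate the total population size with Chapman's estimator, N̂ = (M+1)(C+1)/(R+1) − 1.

N̂ = (110+1)(26+1)/(8+1) − 1 = 111·27/9 − 1
= 2997/9 − 1 = 333 − 1 = 332

N = 332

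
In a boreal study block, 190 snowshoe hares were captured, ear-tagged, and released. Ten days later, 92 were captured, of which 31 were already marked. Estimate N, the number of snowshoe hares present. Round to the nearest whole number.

N ≈ 564

N = (190 × 92) / 31 = 17480 / 31 ≈ 563.9 → 564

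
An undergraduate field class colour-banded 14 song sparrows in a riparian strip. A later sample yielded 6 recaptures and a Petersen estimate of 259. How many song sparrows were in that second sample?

C = 111

From N = M·C/R: C = N·R / M = 259·6 / 14 = 1554 / 14 = 111.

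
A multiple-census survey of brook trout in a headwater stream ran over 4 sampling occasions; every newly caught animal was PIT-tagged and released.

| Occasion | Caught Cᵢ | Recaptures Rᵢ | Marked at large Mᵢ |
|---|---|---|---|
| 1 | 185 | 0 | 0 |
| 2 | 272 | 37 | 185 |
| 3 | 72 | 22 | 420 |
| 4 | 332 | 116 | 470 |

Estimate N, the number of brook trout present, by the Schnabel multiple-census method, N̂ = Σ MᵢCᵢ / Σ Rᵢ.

Σ MᵢCᵢ = 0·185 + 185·272 + 420·72 + 470·332 = 0 + 50320 + 30240 + 156040 = 236600
Σ Rᵢ = 0 + 37 + 22 + 116 = 175
N̂ = 236600 / 175 = 1352

N = 1352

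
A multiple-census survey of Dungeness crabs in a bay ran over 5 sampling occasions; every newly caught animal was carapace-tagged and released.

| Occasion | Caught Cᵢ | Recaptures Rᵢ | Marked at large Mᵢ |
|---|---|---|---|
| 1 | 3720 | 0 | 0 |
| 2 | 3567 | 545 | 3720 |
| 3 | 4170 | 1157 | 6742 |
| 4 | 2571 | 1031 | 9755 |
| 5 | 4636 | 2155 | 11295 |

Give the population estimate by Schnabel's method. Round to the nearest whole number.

N ≈ 24,310

Σ MᵢCᵢ = 0·3720 + 3720·3567 + 6742·4170 + 9755·2571 + 11295·4636 = 0 + 13269240 + 28114140 + 25080105 + 52363620 = 118827105
Σ Rᵢ = 0 + 545 + 1157 + 1031 + 2155 = 4888
N̂ = 118827105 / 4888 ≈ 24310.0 → 24310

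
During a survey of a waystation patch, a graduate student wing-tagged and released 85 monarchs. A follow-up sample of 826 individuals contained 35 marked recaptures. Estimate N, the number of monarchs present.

N = (85 × 826) / 35 = 70210 / 35 = 2006

N = 2006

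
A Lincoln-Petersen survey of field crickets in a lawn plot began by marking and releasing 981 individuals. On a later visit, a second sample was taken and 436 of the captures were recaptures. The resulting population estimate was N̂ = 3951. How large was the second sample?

From N = M·C/R: C = N·R / M = 3951·436 / 981 = 1722636 / 981 = 1756.

C = 1756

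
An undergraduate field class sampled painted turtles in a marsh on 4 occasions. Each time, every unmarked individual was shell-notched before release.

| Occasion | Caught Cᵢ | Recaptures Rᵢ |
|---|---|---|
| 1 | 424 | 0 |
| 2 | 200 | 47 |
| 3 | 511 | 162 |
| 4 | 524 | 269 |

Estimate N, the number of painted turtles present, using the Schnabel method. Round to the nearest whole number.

Marked at large before each occasion: Mᵢ = Σⱼ<ᵢ (Cⱼ − Rⱼ) → M1=0, M2=424, M3=577, M4=926
Σ MᵢCᵢ = 0·424 + 424·200 + 577·511 + 926·524 = 0 + 84800 + 294847 + 485224 = 864871
Σ Rᵢ = 0 + 47 + 162 + 269 = 478
N̂ = 864871 / 478 ≈ 1809.4 → 1809

N ≈ 1809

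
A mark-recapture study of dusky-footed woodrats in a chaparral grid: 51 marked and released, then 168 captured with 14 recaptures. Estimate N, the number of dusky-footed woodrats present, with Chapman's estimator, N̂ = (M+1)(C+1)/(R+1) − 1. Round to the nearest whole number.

N̂ = (51+1)(168+1)/(14+1) − 1 = 52·169/15 − 1
= 8788/15 − 1 ≈ 585.9 − 1 ≈ 584.9 → 585

N ≈ 585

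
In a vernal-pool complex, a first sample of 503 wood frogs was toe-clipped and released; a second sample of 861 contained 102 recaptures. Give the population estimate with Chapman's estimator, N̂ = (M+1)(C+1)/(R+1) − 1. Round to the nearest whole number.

N ≈ 4217

N̂ = (503+1)(861+1)/(102+1) − 1 = 504·862/103 − 1
= 434448/103 − 1 ≈ 4217.9 − 1 ≈ 4216.9 → 4217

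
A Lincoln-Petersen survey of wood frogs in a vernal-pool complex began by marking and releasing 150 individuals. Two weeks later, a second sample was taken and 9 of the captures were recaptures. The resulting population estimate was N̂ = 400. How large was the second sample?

From N = M·C/R: C = N·R / M = 400·9 / 150 = 3600 / 150 = 24.

C = 24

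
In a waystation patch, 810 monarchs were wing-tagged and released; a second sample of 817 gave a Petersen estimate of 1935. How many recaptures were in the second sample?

R = 342

From N = M·C/R: R = M·C / N = 810·817 / 1935 = 661770 / 1935 = 342.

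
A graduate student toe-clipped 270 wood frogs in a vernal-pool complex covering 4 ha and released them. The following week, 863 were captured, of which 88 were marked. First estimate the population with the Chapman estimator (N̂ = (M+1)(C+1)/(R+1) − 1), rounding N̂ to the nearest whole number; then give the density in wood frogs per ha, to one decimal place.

density ≈ 657.5 wood frogs per ha

N̂ = 271·864/89 − 1 = 234144/89 − 1 ≈ 2629.8 → 2630
Density = N̂ / area = 2630 / 4 ≈ 657.50 → 657.5 per ha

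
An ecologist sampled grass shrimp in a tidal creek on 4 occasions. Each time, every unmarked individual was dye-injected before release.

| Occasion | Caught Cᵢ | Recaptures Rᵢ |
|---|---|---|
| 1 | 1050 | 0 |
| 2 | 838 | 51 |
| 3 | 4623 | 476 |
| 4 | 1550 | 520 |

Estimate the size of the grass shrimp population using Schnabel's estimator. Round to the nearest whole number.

Marked at large before each occasion: Mᵢ = Σⱼ<ᵢ (Cⱼ − Rⱼ) → M1=0, M2=1050, M3=1837, M4=5984
Σ MᵢCᵢ = 0·1050 + 1050·838 + 1837·4623 + 5984·1550 = 0 + 879900 + 8492451 + 9275200 = 18647551
Σ Rᵢ = 0 + 51 + 476 + 520 = 1047
N̂ = 18647551 / 1047 ≈ 17810.46 → 17810

N ≈ 17,810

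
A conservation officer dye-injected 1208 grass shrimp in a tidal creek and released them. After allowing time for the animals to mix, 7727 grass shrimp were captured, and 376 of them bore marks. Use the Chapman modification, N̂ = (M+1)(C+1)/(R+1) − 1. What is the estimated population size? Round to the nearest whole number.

N ≈ 24,782

N̂ = (1208+1)(7727+1)/(376+1) − 1 = 1209·7728/377 − 1
= 9343152/377 − 1 ≈ 24782.9 − 1 ≈ 24781.9 → 24782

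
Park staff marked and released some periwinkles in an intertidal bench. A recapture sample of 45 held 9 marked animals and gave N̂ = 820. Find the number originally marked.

M = 164

From N = M·C/R: M = N·R / C = 820·9 / 45 = 7380 / 45 = 164.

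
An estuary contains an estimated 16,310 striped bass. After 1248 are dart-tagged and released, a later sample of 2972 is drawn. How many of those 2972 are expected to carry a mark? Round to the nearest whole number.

Expected recaptures E[R] = M·C / N.
E[R] = 1248 × 2972 / 16310 = 3709056 / 16310 ≈ 227.4 → 227

expected recaptures ≈ 227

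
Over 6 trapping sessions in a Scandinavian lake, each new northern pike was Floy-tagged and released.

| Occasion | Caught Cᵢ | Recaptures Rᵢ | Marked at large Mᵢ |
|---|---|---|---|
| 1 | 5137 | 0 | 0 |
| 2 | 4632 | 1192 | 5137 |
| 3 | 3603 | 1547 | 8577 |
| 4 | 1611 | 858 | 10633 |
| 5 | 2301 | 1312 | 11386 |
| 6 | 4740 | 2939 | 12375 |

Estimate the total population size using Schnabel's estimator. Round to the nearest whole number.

Σ MᵢCᵢ = 0·5137 + 5137·4632 + 8577·3603 + 10633·1611 + 11386·2301 + 12375·4740 = 0 + 23794584 + 30902931 + 17129763 + 26199186 + 58657500 = 156683964
Σ Rᵢ = 0 + 1192 + 1547 + 858 + 1312 + 2939 = 7848
N̂ = 156683964 / 7848 ≈ 19964.8 → 19965

N ≈ 19,965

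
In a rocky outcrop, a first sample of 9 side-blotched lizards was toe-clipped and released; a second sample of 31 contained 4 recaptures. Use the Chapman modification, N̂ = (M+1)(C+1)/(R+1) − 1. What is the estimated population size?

N = 63

N̂ = (9+1)(31+1)/(4+1) − 1 = 10·32/5 − 1
= 320/5 − 1 = 64 − 1 = 63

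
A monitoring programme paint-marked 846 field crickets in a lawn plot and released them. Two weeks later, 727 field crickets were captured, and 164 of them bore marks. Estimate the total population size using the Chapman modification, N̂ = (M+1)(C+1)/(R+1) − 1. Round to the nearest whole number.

N ≈ 3736

N̂ = (846+1)(727+1)/(164+1) − 1 = 847·728/165 − 1
= 616616/165 − 1 ≈ 3737.1 − 1 ≈ 3736.1 → 3736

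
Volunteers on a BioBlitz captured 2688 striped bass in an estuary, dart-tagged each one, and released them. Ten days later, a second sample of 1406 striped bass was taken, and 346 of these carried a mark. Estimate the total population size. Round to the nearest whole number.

N ≈ 10,923

Lincoln-Petersen assumes M/N = R/C, so N = M·C / R.
N = (2688 × 1406) / 346 = 3779328 / 346 ≈ 10922.9 → 10923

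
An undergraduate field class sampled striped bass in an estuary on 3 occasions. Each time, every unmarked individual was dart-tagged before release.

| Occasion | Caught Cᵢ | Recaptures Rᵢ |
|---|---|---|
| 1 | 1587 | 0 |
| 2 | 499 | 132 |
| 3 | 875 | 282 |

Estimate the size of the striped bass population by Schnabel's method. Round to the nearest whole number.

N ≈ 6043

Marked at large before each occasion: Mᵢ = Σⱼ<ᵢ (Cⱼ − Rⱼ) → M1=0, M2=1587, M3=1954
Σ MᵢCᵢ = 0·1587 + 1587·499 + 1954·875 = 0 + 791913 + 1709750 = 2501663
Σ Rᵢ = 0 + 132 + 282 = 414
N̂ = 2501663 / 414 ≈ 6042.7 → 6043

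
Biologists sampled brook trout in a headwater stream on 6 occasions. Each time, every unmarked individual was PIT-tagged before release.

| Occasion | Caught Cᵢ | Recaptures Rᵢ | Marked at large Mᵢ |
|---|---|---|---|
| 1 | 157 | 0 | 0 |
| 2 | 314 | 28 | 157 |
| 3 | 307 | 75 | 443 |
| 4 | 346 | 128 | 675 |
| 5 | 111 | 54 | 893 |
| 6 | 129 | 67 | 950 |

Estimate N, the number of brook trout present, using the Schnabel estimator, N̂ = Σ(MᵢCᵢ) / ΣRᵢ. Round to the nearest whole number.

Σ MᵢCᵢ = 0·157 + 157·314 + 443·307 + 675·346 + 893·111 + 950·129 = 0 + 49298 + 136001 + 233550 + 99123 + 122550 = 640522
Σ Rᵢ = 0 + 28 + 75 + 128 + 54 + 67 = 352
N̂ = 640522 / 352 ≈ 1819.7 → 1820

N ≈ 1820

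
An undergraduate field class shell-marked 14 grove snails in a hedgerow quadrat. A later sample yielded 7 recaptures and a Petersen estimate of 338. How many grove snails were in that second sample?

C = 169

From N = M·C/R: C = N·R / M = 338·7 / 14 = 2366 / 14 = 169.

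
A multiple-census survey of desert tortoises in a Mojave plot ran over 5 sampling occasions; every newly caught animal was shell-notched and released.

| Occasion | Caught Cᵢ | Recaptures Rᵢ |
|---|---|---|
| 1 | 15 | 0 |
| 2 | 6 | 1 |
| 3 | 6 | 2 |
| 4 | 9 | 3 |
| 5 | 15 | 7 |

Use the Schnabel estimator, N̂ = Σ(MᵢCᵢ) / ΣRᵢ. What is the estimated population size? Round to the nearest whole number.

N ≈ 67

Marked at large before each occasion: Mᵢ = Σⱼ<ᵢ (Cⱼ − Rⱼ) → M1=0, M2=15, M3=20, M4=24, M5=30
Σ MᵢCᵢ = 0·15 + 15·6 + 20·6 + 24·9 + 30·15 = 0 + 90 + 120 + 216 + 450 = 876
Σ Rᵢ = 0 + 1 + 2 + 3 + 7 = 13
N̂ = 876 / 13 ≈ 67.4 → 67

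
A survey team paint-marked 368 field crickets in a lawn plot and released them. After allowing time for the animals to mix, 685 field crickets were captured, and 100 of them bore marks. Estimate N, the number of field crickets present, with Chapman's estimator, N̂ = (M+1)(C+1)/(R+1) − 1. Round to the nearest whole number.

N ≈ 2505

N̂ = (368+1)(685+1)/(100+1) − 1 = 369·686/101 − 1
= 253134/101 − 1 ≈ 2506.3 − 1 ≈ 2505.3 → 2505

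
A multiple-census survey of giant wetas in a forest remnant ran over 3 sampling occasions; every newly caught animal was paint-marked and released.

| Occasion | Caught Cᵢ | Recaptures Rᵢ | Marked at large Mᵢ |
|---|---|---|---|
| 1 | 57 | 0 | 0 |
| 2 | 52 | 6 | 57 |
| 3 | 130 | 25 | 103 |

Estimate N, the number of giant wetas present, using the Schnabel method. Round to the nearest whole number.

Σ MᵢCᵢ = 0·57 + 57·52 + 103·130 = 0 + 2964 + 13390 = 16354
Σ Rᵢ = 0 + 6 + 25 = 31
N̂ = 16354 / 31 ≈ 527.5 → 528

N ≈ 528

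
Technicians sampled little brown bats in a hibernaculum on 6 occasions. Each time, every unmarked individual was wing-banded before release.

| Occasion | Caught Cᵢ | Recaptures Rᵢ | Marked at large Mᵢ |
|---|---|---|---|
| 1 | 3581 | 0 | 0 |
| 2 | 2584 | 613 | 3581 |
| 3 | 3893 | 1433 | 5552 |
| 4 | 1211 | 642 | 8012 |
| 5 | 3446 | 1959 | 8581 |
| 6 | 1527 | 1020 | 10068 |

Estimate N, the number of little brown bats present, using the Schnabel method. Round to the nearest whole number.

N ≈ 15,090

Σ MᵢCᵢ = 0·3581 + 3581·2584 + 5552·3893 + 8012·1211 + 8581·3446 + 10068·1527 = 0 + 9253304 + 21613936 + 9702532 + 29570126 + 15373836 = 85513734
Σ Rᵢ = 0 + 613 + 1433 + 642 + 1959 + 1020 = 5667
N̂ = 85513734 / 5667 ≈ 15089.8 → 15090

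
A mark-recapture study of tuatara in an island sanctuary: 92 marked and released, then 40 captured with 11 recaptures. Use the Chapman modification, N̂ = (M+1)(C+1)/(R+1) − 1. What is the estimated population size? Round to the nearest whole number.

N̂ = (92+1)(40+1)/(11+1) − 1 = 93·41/12 − 1
= 3813/12 − 1 ≈ 317.8 − 1 ≈ 316.8 → 317

N ≈ 317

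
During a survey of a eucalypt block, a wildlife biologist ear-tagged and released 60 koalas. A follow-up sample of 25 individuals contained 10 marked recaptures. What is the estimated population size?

If marked individuals mix randomly, R/C ≈ M/N, giving N ≈ M·C/R.
N = (60 × 25) / 10 = 1500 / 10 = 150

N = 150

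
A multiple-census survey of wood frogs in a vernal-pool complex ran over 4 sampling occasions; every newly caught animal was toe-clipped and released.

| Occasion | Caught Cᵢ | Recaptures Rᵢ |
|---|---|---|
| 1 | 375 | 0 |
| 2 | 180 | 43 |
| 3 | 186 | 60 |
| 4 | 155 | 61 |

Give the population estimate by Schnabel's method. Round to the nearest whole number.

N ≈ 1595

Marked at large before each occasion: Mᵢ = Σⱼ<ᵢ (Cⱼ − Rⱼ) → M1=0, M2=375, M3=512, M4=638
Σ MᵢCᵢ = 0·375 + 375·180 + 512·186 + 638·155 = 0 + 67500 + 95232 + 98890 = 261622
Σ Rᵢ = 0 + 43 + 60 + 61 = 164
N̂ = 261622 / 164 ≈ 1595.3 → 1595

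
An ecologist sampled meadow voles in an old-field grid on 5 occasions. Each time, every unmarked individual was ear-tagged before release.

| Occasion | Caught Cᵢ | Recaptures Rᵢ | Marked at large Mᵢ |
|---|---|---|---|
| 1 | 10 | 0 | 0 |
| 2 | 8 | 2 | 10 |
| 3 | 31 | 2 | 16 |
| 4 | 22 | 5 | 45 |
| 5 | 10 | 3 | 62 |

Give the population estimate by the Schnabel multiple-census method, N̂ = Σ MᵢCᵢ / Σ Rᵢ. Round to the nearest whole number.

Σ MᵢCᵢ = 0·10 + 10·8 + 16·31 + 45·22 + 62·10 = 0 + 80 + 496 + 990 + 620 = 2186
Σ Rᵢ = 0 + 2 + 2 + 5 + 3 = 12
N̂ = 2186 / 12 ≈ 182.2 → 182

N ≈ 182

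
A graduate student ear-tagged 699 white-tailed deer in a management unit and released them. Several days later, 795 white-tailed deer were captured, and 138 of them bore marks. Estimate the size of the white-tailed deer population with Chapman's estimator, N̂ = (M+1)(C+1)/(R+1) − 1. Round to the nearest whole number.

N ≈ 4008

N̂ = (699+1)(795+1)/(138+1) − 1 = 700·796/139 − 1
= 557200/139 − 1 ≈ 4008.6 − 1 ≈ 4007.6 → 4008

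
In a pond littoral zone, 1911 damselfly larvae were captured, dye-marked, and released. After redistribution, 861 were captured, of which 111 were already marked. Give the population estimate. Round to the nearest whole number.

N ≈ 14,823

N = (1911 × 861) / 111 = 1645371 / 111 ≈ 14823.2 → 14823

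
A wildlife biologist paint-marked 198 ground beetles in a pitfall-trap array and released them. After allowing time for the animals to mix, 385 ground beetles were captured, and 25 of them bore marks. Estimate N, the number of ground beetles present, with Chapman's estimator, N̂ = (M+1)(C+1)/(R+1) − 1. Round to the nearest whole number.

N̂ = (198+1)(385+1)/(25+1) − 1 = 199·386/26 − 1
= 76814/26 − 1 ≈ 2954.4 − 1 ≈ 2953.4 → 2953

N ≈ 2953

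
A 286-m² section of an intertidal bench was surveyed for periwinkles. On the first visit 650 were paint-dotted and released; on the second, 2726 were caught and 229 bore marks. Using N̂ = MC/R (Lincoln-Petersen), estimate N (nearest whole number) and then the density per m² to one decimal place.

density ≈ 27.1 periwinkles per m²

N̂ = 650·2726/229 = 1771900/229 ≈ 7737.6 → 7738
Density = N̂ / area = 7738 / 286 ≈ 27.06 → 27.1 per m²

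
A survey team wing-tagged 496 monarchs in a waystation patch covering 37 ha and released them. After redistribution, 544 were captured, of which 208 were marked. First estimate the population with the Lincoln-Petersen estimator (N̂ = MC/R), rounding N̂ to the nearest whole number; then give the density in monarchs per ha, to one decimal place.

density ≈ 35.1 monarchs per ha

N̂ = 496·544/208 = 269824/208 ≈ 1297.2 → 1297
Density = N̂ / area = 1297 / 37 ≈ 35.05 → 35.1 per ha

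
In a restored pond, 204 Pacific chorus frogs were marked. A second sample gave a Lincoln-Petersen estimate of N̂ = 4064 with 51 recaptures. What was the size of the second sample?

From N = M·C/R: C = N·R / M = 4064·51 / 204 = 207264 / 204 = 1016.

C = 1016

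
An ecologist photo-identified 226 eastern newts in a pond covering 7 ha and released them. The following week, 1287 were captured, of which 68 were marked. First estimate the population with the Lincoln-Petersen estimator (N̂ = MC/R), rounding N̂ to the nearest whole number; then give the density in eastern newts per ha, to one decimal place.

N̂ = 226·1287/68 = 290862/68 ≈ 4277.4 → 4277
Density = N̂ / area = 4277 / 7 = 611.0 per ha

density ≈ 611.0 eastern newts per ha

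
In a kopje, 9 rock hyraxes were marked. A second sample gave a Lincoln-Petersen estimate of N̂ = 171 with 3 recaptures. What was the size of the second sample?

From N = M·C/R: C = N·R / M = 171·3 / 9 = 513 / 9 = 57.

C = 57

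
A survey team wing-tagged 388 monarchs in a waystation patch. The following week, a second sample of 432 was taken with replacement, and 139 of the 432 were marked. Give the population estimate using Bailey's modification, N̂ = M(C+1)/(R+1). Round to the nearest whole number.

N̂ = 388·(432+1)/(139+1) = 388·433/140 = 168004/140 ≈ 1200.0 → 1200

N ≈ 1200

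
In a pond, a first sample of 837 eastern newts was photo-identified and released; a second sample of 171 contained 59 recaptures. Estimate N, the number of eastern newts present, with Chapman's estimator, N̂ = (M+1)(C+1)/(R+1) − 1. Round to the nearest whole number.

N ≈ 2401

N̂ = (837+1)(171+1)/(59+1) − 1 = 838·172/60 − 1
= 144136/60 − 1 ≈ 2402.3 − 1 ≈ 2401.3 → 2401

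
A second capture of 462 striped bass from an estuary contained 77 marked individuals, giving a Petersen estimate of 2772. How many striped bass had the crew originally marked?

M = 462

From N = M·C/R: M = N·R / C = 2772·77 / 462 = 213444 / 462 = 462.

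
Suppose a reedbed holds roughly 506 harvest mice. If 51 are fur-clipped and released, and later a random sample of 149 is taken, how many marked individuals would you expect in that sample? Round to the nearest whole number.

The marked fraction of the population is 51/506, so in a sample of 149 expect C·(M/N) marked.
E[R] = 51 × 149 / 506 = 7599 / 506 ≈ 15.0 → 15

expected recaptures ≈ 15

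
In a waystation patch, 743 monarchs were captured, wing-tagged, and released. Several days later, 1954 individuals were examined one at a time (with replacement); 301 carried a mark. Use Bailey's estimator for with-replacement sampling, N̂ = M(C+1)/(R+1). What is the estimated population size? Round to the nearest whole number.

N ≈ 4810

N̂ = 743·(1954+1)/(301+1) = 743·1955/302 = 1452565/302 ≈ 4809.8 → 4810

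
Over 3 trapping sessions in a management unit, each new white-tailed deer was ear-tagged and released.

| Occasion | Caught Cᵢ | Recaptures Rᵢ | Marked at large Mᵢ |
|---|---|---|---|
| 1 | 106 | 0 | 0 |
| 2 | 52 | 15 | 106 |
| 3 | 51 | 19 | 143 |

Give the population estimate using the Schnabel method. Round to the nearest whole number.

Σ MᵢCᵢ = 0·106 + 106·52 + 143·51 = 0 + 5512 + 7293 = 12805
Σ Rᵢ = 0 + 15 + 19 = 34
N̂ = 12805 / 34 ≈ 376.6 → 377

N ≈ 377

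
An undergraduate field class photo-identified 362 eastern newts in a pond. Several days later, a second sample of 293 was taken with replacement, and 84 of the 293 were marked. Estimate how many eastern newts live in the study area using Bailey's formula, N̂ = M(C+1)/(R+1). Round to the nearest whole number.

N̂ = 362·(293+1)/(84+1) = 362·294/85 = 106428/85 ≈ 1252.1 → 1252

N ≈ 1252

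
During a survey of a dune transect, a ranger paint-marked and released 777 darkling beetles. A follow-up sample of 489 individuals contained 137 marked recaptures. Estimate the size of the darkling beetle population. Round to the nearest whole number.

N = (777 × 489) / 137 = 379953 / 137 ≈ 2773.4 → 2773

N ≈ 2773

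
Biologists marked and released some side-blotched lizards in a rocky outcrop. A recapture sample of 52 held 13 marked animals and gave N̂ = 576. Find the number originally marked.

From N = M·C/R: M = N·R / C = 576·13 / 52 = 7488 / 52 = 144.

M = 144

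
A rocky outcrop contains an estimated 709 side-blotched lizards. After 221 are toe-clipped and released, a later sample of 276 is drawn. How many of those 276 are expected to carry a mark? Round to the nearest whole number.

expected recaptures ≈ 86

Expected recaptures E[R] = M·C / N.
E[R] = 221 × 276 / 709 = 60996 / 709 ≈ 86.0 → 86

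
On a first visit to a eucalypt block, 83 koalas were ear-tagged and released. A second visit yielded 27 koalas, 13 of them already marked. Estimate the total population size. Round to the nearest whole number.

N ≈ 172

N = (83 × 27) / 13 = 2241 / 13 ≈ 172.4 → 172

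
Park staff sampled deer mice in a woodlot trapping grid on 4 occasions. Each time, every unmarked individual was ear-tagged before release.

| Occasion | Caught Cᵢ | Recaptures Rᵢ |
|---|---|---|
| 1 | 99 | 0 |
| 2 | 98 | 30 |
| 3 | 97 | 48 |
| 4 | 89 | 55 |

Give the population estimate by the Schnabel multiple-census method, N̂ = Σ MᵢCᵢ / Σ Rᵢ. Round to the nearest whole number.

Marked at large before each occasion: Mᵢ = Σⱼ<ᵢ (Cⱼ − Rⱼ) → M1=0, M2=99, M3=167, M4=216
Σ MᵢCᵢ = 0·99 + 99·98 + 167·97 + 216·89 = 0 + 9702 + 16199 + 19224 = 45125
Σ Rᵢ = 0 + 30 + 48 + 55 = 133
N̂ = 45125 / 133 ≈ 339.3 → 339

N ≈ 339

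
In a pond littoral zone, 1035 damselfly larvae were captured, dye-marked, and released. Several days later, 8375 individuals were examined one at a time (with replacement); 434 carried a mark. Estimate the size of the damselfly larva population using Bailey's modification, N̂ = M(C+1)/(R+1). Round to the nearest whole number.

N ≈ 19,929

N̂ = 1035·(8375+1)/(434+1) = 1035·8376/435 = 8669160/435 ≈ 19929.1 → 19929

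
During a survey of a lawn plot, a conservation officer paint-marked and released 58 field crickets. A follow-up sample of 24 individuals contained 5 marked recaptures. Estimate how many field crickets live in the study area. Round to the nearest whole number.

The marked fraction in the recapture sample should equal the marked fraction in the population: 5/24 = 58/N.
N = (58 × 24) / 5 = 1392 / 5 ≈ 278.4 → 278

N ≈ 278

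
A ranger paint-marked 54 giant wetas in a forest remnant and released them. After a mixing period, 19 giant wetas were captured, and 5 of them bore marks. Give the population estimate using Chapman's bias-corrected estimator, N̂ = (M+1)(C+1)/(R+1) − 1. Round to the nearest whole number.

N̂ = (54+1)(19+1)/(5+1) − 1 = 55·20/6 − 1
= 1100/6 − 1 ≈ 183.3 − 1 ≈ 182.3 → 182

N ≈ 182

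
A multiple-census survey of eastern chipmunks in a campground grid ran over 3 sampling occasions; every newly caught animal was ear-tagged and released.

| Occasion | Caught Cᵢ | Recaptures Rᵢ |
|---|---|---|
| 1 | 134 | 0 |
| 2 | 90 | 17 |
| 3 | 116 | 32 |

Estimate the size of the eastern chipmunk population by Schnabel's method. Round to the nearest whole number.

N ≈ 736

Marked at large before each occasion: Mᵢ = Σⱼ<ᵢ (Cⱼ − Rⱼ) → M1=0, M2=134, M3=207
Σ MᵢCᵢ = 0·134 + 134·90 + 207·116 = 0 + 12060 + 24012 = 36072
Σ Rᵢ = 0 + 17 + 32 = 49
N̂ = 36072 / 49 ≈ 736.2 → 736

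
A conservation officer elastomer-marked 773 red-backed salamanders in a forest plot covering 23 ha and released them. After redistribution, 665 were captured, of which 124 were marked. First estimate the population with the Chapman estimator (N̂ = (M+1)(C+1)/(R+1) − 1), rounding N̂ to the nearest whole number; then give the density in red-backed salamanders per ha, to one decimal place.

density ≈ 179.3 red-backed salamanders per ha

N̂ = 774·666/125 − 1 = 515484/125 − 1 ≈ 4122.9 → 4123
Density = N̂ / area = 4123 / 23 ≈ 179.26 → 179.3 per ha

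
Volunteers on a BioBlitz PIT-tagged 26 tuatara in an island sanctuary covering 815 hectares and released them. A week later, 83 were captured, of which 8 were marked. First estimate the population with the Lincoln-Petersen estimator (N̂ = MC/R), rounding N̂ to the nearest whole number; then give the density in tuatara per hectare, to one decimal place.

density ≈ 0.3 tuatara per hectare

N̂ = 26·83/8 = 2158/8 ≈ 269.8 → 270
Density = N̂ / area = 270 / 815 ≈ 0.33 → 0.3 per hectare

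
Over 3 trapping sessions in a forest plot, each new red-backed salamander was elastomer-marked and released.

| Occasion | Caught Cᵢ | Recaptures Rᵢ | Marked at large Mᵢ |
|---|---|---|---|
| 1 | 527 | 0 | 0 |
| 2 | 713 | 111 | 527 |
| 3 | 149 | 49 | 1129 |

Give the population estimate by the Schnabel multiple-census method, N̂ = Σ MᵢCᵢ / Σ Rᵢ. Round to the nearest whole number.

Σ MᵢCᵢ = 0·527 + 527·713 + 1129·149 = 0 + 375751 + 168221 = 543972
Σ Rᵢ = 0 + 111 + 49 = 160
N̂ = 543972 / 160 ≈ 3399.8 → 3400

N ≈ 3400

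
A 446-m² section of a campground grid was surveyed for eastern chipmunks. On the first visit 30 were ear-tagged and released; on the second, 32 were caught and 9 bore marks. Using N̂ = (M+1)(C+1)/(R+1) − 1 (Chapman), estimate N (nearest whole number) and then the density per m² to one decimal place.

N̂ = 31·33/10 − 1 = 1023/10 − 1 ≈ 101.3 → 101
Density = N̂ / area = 101 / 446 ≈ 0.23 → 0.2 per m²

density ≈ 0.2 eastern chipmunks per m²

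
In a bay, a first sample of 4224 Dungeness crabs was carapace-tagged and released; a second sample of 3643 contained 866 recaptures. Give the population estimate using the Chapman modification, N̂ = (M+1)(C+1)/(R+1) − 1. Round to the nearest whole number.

N ≈ 17,757

N̂ = (4224+1)(3643+1)/(866+1) − 1 = 4225·3644/867 − 1
= 15395900/867 − 1 ≈ 17757.7 − 1 ≈ 17756.7 → 17757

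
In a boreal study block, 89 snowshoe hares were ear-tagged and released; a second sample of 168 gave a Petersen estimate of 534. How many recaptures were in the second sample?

From N = M·C/R: R = M·C / N = 89·168 / 534 = 14952 / 534 = 28.

R = 28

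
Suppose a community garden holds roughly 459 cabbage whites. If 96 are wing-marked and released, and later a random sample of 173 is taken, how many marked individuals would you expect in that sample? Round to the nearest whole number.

The marked fraction of the population is 96/459, so in a sample of 173 expect C·(M/N) marked.
E[R] = 96 × 173 / 459 = 16608 / 459 ≈ 36.2 → 36

expected recaptures ≈ 36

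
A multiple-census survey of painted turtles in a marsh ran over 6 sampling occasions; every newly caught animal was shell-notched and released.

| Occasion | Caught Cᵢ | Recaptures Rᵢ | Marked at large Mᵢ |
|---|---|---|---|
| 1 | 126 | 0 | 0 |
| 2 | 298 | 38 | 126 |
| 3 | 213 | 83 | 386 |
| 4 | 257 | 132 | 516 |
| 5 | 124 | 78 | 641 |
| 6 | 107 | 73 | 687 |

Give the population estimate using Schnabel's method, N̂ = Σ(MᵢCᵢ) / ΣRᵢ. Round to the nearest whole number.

N ≈ 1003

Σ MᵢCᵢ = 0·126 + 126·298 + 386·213 + 516·257 + 641·124 + 687·107 = 0 + 37548 + 82218 + 132612 + 79484 + 73509 = 405371
Σ Rᵢ = 0 + 38 + 83 + 132 + 78 + 73 = 404
N̂ = 405371 / 404 ≈ 1003.4 → 1003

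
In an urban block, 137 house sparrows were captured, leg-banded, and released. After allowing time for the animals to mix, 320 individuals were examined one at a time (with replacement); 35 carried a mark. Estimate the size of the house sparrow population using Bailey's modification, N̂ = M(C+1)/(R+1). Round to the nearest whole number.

N̂ = 137·(320+1)/(35+1) = 137·321/36 = 43977/36 ≈ 1221.6 → 1222

N ≈ 1222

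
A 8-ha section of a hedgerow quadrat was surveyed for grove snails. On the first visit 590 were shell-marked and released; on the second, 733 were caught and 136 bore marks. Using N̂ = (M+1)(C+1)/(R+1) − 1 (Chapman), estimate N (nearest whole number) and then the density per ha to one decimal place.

density ≈ 395.6 grove snails per ha

N̂ = 591·734/137 − 1 = 433794/137 − 1 ≈ 3165.4 → 3165
Density = N̂ / area = 3165 / 8 ≈ 395.62 → 395.6 per ha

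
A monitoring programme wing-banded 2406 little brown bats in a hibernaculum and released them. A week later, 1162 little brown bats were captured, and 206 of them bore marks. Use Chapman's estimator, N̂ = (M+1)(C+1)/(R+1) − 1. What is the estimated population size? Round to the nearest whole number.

N ≈ 13,522

N̂ = (2406+1)(1162+1)/(206+1) − 1 = 2407·1163/207 − 1
= 2799341/207 − 1 ≈ 13523.4 − 1 ≈ 13522.4 → 13522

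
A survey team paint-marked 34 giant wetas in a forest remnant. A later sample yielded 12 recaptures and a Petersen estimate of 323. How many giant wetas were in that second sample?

From N = M·C/R: C = N·R / M = 323·12 / 34 = 3876 / 34 = 114.

C = 114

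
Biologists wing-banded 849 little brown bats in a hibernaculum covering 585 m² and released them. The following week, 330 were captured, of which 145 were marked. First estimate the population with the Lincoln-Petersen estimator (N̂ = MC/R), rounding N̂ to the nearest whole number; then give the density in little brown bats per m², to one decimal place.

density ≈ 3.3 little brown bats per m²

N̂ = 849·330/145 = 280170/145 ≈ 1932.2 → 1932
Density = N̂ / area = 1932 / 585 ≈ 3.30 → 3.3 per m²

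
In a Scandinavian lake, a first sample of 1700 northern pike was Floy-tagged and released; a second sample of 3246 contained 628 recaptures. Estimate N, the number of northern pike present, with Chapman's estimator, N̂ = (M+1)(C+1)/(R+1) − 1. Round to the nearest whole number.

N ≈ 8780

N̂ = (1700+1)(3246+1)/(628+1) − 1 = 1701·3247/629 − 1
= 5523147/629 − 1 ≈ 8780.8 − 1 ≈ 8779.8 → 8780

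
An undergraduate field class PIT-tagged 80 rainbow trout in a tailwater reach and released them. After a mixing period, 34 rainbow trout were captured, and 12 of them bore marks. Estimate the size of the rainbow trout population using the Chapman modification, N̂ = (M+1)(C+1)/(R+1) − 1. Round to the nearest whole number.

N̂ = (80+1)(34+1)/(12+1) − 1 = 81·35/13 − 1
= 2835/13 − 1 ≈ 218.1 − 1 ≈ 217.1 → 217

N ≈ 217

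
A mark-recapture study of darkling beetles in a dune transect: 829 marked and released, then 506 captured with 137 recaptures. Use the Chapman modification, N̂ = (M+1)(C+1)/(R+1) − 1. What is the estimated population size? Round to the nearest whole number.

N ≈ 3048

N̂ = (829+1)(506+1)/(137+1) − 1 = 830·507/138 − 1
= 420810/138 − 1 ≈ 3049.3 − 1 ≈ 3048.3 → 3048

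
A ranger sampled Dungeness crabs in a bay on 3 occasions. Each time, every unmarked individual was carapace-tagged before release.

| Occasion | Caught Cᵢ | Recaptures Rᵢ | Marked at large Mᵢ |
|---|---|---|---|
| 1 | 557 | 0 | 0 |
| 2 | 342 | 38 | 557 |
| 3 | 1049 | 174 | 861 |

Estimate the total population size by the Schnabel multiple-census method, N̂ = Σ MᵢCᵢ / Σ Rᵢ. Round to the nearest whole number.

Σ MᵢCᵢ = 0·557 + 557·342 + 861·1049 = 0 + 190494 + 903189 = 1093683
Σ Rᵢ = 0 + 38 + 174 = 212
N̂ = 1093683 / 212 ≈ 5158.9 → 5159

N ≈ 5159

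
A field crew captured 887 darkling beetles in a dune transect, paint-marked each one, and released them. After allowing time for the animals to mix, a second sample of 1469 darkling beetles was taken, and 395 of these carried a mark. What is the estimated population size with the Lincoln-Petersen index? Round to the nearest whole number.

N = (887 × 1469) / 395 = 1303003 / 395 ≈ 3298.7 → 3299

N ≈ 3299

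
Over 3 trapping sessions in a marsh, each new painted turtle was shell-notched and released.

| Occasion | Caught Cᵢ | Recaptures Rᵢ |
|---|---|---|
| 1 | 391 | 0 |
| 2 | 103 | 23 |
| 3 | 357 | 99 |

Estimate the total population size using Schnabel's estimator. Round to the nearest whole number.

N ≈ 1708

Marked at large before each occasion: Mᵢ = Σⱼ<ᵢ (Cⱼ − Rⱼ) → M1=0, M2=391, M3=471
Σ MᵢCᵢ = 0·391 + 391·103 + 471·357 = 0 + 40273 + 168147 = 208420
Σ Rᵢ = 0 + 23 + 99 = 122
N̂ = 208420 / 122 ≈ 1708.4 → 1708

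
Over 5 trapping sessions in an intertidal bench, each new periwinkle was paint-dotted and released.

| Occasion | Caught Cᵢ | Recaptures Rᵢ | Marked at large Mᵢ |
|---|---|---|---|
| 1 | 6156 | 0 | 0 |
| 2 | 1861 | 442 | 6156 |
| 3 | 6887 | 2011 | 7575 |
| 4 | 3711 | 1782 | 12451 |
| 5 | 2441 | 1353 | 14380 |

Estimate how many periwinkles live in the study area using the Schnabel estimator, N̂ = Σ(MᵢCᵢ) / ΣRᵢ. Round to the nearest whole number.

N ≈ 25,936

Σ MᵢCᵢ = 0·6156 + 6156·1861 + 7575·6887 + 12451·3711 + 14380·2441 = 0 + 11456316 + 52169025 + 46205661 + 35101580 = 144932582
Σ Rᵢ = 0 + 442 + 2011 + 1782 + 1353 = 5588
N̂ = 144932582 / 5588 ≈ 25936.4 → 25936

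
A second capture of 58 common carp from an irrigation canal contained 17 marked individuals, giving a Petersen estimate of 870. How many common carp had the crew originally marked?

M = 255

From N = M·C/R: M = N·R / C = 870·17 / 58 = 14790 / 58 = 255.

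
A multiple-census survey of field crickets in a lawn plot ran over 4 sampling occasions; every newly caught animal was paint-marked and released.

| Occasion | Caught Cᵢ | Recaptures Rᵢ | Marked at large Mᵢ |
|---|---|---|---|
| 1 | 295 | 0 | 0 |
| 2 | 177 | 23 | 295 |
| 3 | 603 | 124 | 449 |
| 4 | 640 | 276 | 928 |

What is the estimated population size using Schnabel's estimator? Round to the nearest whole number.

Σ MᵢCᵢ = 0·295 + 295·177 + 449·603 + 928·640 = 0 + 52215 + 270747 + 593920 = 916882
Σ Rᵢ = 0 + 23 + 124 + 276 = 423
N̂ = 916882 / 423 ≈ 2167.6 → 2168

N ≈ 2168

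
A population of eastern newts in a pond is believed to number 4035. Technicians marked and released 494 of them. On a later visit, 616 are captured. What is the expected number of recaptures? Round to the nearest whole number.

The marked fraction of the population is 494/4035, so in a sample of 616 expect C·(M/N) marked.
E[R] = 494 × 616 / 4035 = 304304 / 4035 ≈ 75.4 → 75

expected recaptures ≈ 75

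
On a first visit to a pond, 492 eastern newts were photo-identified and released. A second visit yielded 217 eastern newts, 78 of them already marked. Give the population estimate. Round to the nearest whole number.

Lincoln-Petersen assumes M/N = R/C, so N = M·C / R.
N = (492 × 217) / 78 = 106764 / 78 ≈ 1368.8 → 1369

N ≈ 1369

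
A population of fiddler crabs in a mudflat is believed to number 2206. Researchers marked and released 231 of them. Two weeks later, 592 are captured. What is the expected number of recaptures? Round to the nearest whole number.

The marked fraction of the population is 231/2206, so in a sample of 592 expect C·(M/N) marked.
E[R] = 231 × 592 / 2206 = 136752 / 2206 ≈ 62.0 → 62

expected recaptures ≈ 62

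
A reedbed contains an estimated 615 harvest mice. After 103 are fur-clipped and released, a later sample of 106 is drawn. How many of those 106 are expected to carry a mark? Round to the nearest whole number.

expected recaptures ≈ 18

Expected recaptures E[R] = M·C / N.
E[R] = 103 × 106 / 615 = 10918 / 615 ≈ 17.8 → 18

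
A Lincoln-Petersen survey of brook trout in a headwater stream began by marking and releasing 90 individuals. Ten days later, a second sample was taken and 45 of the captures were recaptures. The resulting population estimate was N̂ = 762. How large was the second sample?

From N = M·C/R: C = N·R / M = 762·45 / 90 = 34290 / 90 = 381.

C = 381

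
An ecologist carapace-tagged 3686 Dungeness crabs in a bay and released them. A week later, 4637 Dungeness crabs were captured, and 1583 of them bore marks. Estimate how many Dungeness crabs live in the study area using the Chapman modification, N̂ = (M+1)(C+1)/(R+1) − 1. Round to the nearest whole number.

N ≈ 10,795

N̂ = (3686+1)(4637+1)/(1583+1) − 1 = 3687·4638/1584 − 1
= 17100306/1584 − 1 ≈ 10795.6 − 1 ≈ 10794.6 → 10795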